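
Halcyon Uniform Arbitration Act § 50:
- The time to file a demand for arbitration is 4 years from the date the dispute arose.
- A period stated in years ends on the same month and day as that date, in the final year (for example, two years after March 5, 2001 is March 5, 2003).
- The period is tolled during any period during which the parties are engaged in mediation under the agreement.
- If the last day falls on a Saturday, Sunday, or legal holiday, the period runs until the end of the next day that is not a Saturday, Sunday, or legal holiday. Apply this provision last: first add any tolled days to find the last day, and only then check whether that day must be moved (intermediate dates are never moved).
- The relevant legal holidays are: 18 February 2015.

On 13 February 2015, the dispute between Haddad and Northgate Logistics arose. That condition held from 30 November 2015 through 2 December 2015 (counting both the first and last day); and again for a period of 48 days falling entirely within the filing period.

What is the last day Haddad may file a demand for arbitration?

April 5, 2019

4 years after 13 February 2015 is February 13, 2019.
From November 30, 2015 through December 2, 2015 inclusive is 3 days; tolling adds 3 days: February 13, 2019 + 3 days = February 16, 2019.
Tolling adds 48 days: February 16, 2019 + 48 days = April 5, 2019.
April 5, 2019 is a Friday and not a legal holiday, so no extension applies.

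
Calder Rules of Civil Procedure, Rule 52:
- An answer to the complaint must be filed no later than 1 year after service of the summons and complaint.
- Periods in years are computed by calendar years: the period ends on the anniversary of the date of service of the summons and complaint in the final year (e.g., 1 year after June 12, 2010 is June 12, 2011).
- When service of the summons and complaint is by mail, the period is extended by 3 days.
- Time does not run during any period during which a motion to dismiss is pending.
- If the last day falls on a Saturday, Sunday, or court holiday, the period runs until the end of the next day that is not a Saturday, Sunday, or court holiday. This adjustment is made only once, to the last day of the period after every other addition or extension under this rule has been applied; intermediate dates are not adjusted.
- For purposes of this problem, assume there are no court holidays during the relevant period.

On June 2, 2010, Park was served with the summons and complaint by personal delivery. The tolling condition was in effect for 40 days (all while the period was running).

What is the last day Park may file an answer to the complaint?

July 12, 2011

1 year after June 2, 2010 is June 2, 2011.
Service was not by mail, so no mail extension applies.
Tolling adds 40 days: June 2, 2011 + 40 days = July 12, 2011.
July 12, 2011 is a Tuesday and not a court holiday, so no extension applies.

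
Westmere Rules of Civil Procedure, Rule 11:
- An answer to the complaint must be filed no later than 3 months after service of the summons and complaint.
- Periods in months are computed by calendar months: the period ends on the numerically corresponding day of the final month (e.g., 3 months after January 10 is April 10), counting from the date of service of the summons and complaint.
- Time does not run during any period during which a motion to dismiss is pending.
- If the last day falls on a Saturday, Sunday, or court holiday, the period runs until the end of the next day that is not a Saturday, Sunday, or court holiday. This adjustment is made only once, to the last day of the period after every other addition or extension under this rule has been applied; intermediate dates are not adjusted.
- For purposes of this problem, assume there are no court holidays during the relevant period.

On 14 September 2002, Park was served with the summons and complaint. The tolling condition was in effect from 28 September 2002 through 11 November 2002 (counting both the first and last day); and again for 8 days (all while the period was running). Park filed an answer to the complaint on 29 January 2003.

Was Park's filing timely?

3 months after 14 September 2002 is December 14, 2002.
From September 28, 2002 through November 11, 2002 inclusive is 45 days; tolling adds 45 days: December 14, 2002 + 45 days = January 28, 2003.
Tolling adds 8 days: January 28, 2003 + 8 days = February 5, 2003.
February 5, 2003 is a Wednesday and not a court holiday, so no extension applies.
The deadline is February 5, 2003; the filing on January 29, 2003 is on or before that date.

Yes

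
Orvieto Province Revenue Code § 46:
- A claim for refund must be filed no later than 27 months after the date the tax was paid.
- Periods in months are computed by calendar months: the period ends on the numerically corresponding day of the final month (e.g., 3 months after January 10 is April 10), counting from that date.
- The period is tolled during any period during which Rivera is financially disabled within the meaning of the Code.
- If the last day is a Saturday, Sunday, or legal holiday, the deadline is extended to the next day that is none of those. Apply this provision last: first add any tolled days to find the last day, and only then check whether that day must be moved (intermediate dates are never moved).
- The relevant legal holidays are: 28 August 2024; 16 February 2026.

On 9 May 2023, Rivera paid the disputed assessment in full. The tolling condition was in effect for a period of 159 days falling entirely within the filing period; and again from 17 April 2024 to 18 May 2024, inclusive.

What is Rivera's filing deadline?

February 17, 2026

27 months after 9 May 2023 is August 9, 2025.
Tolling adds 159 days: August 9, 2025 + 159 days = January 15, 2026.
From April 17, 2024 through May 18, 2024 inclusive is 32 days; tolling adds 32 days: January 15, 2026 + 32 days = February 16, 2026.
February 16, 2026 is a listed holiday. The next qualifying day is February 17, 2026.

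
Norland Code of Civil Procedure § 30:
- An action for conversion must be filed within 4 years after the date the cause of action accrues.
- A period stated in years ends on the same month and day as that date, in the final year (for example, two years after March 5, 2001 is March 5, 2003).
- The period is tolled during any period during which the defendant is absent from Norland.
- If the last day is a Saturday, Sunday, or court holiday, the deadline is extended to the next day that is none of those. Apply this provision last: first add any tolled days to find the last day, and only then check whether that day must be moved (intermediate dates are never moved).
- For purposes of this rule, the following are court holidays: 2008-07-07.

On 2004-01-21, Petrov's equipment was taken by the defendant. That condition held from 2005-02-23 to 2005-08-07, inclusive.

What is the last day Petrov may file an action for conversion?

4 years after 2004-01-21 is January 21, 2008.
From February 23, 2005 through August 7, 2005 inclusive is 166 days; tolling adds 166 days: January 21, 2008 + 166 days = July 5, 2008.
July 5, 2008 is Saturday; July 6, 2008 is Sunday; July 7, 2008 is a listed holiday. The next qualifying day is July 8, 2008.

July 8, 2008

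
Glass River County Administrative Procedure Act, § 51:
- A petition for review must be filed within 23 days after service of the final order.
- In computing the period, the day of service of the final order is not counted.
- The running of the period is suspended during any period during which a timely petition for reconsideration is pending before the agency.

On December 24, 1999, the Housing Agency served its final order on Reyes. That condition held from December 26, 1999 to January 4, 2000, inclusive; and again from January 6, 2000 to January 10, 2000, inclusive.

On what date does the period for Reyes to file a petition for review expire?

January 31, 2000

23 days after December 24, 1999 is January 16, 2000.
From December 26, 1999 through January 4, 2000 inclusive is 10 days; tolling adds 10 days: January 16, 2000 + 10 days = January 26, 2000.
From January 6, 2000 through January 10, 2000 inclusive is 5 days; tolling adds 5 days: January 26, 2000 + 5 days = January 31, 2000.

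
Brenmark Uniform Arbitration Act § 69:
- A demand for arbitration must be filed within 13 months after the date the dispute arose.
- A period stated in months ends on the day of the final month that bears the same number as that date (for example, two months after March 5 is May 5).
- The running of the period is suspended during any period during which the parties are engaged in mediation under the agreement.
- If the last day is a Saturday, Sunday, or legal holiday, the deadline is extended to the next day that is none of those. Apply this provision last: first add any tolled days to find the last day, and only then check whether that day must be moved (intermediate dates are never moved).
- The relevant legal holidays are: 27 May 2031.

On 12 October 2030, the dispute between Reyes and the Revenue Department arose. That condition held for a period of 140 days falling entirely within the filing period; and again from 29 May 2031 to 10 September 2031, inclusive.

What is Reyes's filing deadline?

13 months after 12 October 2030 is November 12, 2031.
Tolling adds 140 days: November 12, 2031 + 140 days = March 31, 2032.
From May 29, 2031 through September 10, 2031 inclusive is 105 days; tolling adds 105 days: March 31, 2032 + 105 days = July 14, 2032.
July 14, 2032 is a Wednesday and not a legal holiday, so no extension applies.

July 14, 2032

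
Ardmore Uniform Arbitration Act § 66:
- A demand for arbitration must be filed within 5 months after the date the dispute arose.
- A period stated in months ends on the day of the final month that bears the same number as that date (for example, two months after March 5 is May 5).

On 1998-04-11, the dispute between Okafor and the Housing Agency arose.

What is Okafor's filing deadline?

5 months after 1998-04-11 is September 11, 1998.

September 11, 1998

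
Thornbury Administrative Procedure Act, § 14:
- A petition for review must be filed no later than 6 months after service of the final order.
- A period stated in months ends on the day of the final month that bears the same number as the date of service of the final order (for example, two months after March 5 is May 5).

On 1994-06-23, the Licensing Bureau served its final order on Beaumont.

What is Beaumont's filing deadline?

6 months after 1994-06-23 is December 23, 1994.

December 23, 1994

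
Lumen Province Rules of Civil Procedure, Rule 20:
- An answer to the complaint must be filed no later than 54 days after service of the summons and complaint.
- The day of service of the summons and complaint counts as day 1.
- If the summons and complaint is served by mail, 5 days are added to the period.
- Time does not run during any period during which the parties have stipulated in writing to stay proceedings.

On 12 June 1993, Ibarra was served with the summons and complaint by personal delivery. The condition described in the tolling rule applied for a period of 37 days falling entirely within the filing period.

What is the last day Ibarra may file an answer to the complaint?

September 10, 1993

Counting 12 June 1993 as day 1, day 54 is August 4, 1993.
Service was not by mail, so no mail extension applies.
Tolling adds 37 days: August 4, 1993 + 37 days = September 10, 1993.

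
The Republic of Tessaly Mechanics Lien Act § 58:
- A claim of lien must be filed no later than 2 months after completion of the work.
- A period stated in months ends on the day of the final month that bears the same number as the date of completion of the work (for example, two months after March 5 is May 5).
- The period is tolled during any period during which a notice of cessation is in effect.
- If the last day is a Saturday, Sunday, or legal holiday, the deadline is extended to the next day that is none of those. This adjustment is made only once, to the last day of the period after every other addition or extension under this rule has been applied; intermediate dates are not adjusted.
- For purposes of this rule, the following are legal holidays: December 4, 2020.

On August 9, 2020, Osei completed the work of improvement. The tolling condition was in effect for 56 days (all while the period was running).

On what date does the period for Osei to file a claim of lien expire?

2 months after August 9, 2020 is October 9, 2020.
Tolling adds 56 days: October 9, 2020 + 56 days = December 4, 2020.
December 4, 2020 is a listed holiday; December 5, 2020 is Saturday; December 6, 2020 is Sunday. The next qualifying day is December 7, 2020.

December 7, 2020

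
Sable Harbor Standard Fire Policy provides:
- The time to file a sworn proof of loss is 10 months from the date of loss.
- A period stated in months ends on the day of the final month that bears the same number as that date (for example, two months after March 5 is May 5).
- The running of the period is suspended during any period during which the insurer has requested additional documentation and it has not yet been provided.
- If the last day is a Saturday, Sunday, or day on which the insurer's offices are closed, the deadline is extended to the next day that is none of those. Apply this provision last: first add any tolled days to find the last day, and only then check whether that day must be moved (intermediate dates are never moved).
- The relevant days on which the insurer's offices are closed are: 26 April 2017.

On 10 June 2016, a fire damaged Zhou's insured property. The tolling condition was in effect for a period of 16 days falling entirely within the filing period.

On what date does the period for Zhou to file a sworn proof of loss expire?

April 27, 2017

10 months after 10 June 2016 is April 10, 2017.
Tolling adds 16 days: April 10, 2017 + 16 days = April 26, 2017.
April 26, 2017 is a listed holiday. The next qualifying day is April 27, 2017.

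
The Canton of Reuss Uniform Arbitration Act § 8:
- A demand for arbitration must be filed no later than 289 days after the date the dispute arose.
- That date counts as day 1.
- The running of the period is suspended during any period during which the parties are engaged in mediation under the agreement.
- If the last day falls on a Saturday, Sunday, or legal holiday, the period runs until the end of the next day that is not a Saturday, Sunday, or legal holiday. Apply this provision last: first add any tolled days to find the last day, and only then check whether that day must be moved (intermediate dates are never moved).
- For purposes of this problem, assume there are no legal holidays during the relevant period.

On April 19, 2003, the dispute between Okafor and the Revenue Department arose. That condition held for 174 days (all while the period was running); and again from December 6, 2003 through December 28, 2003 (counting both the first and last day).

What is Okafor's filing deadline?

August 16, 2004

Counting April 19, 2003 as day 1, day 289 is February 1, 2004.
Tolling adds 174 days: February 1, 2004 + 174 days = July 24, 2004.
From December 6, 2003 through December 28, 2003 inclusive is 23 days; tolling adds 23 days: July 24, 2004 + 23 days = August 16, 2004.
August 16, 2004 is a Monday and not a legal holiday, so no extension applies.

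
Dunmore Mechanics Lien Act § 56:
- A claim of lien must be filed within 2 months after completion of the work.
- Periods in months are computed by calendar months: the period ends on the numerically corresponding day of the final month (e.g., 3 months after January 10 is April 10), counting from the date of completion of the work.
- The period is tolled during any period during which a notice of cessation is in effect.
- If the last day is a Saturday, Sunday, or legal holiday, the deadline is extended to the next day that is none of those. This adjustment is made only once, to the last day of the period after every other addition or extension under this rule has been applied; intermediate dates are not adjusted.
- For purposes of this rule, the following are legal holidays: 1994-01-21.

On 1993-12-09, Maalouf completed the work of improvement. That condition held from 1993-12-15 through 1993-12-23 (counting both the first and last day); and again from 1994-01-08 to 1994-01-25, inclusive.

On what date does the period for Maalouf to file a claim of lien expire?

2 months after 1993-12-09 is February 9, 1994.
From December 15, 1993 through December 23, 1993 inclusive is 9 days; tolling adds 9 days: February 9, 1994 + 9 days = February 18, 1994.
From January 8, 1994 through January 25, 1994 inclusive is 18 days; tolling adds 18 days: February 18, 1994 + 18 days = March 8, 1994.
March 8, 1994 is a Tuesday and not a legal holiday, so no extension applies.

March 8, 1994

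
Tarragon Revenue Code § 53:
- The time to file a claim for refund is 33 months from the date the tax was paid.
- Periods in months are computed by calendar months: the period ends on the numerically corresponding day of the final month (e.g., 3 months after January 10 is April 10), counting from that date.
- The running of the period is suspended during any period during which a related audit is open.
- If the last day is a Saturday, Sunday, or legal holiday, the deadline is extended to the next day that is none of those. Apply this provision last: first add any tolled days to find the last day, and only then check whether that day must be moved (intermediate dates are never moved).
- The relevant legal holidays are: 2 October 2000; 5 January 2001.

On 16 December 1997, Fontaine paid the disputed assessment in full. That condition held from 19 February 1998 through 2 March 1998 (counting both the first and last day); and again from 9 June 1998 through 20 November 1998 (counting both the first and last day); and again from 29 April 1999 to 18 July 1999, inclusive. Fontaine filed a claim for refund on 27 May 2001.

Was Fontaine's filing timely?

33 months after 16 December 1997 is September 16, 2000.
From February 19, 1998 through March 2, 1998 inclusive is 12 days; tolling adds 12 days: September 16, 2000 + 12 days = September 28, 2000.
From June 9, 1998 through November 20, 1998 inclusive is 165 days; tolling adds 165 days: September 28, 2000 + 165 days = March 12, 2001.
From April 29, 1999 through July 18, 1999 inclusive is 81 days; tolling adds 81 days: March 12, 2001 + 81 days = June 1, 2001.
June 1, 2001 is a Friday and not a legal holiday, so no extension applies.
The deadline is June 1, 2001; the filing on May 27, 2001 is on or before that date.

Yes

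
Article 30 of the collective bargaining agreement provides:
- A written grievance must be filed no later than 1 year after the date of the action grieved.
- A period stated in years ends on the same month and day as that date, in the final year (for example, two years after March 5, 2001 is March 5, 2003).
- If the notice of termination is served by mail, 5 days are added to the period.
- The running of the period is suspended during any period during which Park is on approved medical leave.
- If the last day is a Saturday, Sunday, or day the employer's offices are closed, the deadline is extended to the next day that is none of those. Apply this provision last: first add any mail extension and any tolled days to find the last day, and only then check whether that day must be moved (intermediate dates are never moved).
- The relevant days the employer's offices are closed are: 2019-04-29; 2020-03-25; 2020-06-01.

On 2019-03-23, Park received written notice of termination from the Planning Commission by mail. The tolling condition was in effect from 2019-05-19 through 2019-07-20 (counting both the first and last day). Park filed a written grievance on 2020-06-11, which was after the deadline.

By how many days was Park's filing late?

1 year after 2019-03-23 is March 23, 2020.
Service was by mail, adding 5 days: March 23, 2020 + 5 days = March 28, 2020.
From May 19, 2019 through July 20, 2019 inclusive is 63 days; tolling adds 63 days: March 28, 2020 + 63 days = May 30, 2020.
May 30, 2020 is Saturday; May 31, 2020 is Sunday; June 1, 2020 is a listed holiday. The next qualifying day is June 2, 2020.
The deadline is June 2, 2020; from June 2, 2020 to June 11, 2020 is 9 days.

9 days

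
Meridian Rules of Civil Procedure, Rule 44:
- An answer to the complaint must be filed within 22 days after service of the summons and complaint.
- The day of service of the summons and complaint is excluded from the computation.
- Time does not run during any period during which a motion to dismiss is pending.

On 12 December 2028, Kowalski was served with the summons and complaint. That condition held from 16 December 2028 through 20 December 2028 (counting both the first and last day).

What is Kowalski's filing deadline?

22 days after 12 December 2028 is January 3, 2029.
From December 16, 2028 through December 20, 2028 inclusive is 5 days; tolling adds 5 days: January 3, 2029 + 5 days = January 8, 2029.

January 8, 2029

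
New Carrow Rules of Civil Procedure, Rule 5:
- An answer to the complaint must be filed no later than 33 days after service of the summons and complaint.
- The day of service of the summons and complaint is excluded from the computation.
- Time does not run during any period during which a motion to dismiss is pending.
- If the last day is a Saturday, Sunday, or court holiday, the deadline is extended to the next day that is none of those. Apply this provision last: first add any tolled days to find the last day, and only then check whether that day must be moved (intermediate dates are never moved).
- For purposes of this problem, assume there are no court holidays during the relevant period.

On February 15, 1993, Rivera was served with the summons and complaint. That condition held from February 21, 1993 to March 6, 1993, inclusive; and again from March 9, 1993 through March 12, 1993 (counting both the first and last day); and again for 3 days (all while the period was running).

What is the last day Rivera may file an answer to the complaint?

April 12, 1993

33 days after February 15, 1993 is March 20, 1993.
From February 21, 1993 through March 6, 1993 inclusive is 14 days; tolling adds 14 days: March 20, 1993 + 14 days = April 3, 1993.
From March 9, 1993 through March 12, 1993 inclusive is 4 days; tolling adds 4 days: April 3, 1993 + 4 days = April 7, 1993.
Tolling adds 3 days: April 7, 1993 + 3 days = April 10, 1993.
April 10, 1993 is Saturday; April 11, 1993 is Sunday. The next qualifying day is April 12, 1993.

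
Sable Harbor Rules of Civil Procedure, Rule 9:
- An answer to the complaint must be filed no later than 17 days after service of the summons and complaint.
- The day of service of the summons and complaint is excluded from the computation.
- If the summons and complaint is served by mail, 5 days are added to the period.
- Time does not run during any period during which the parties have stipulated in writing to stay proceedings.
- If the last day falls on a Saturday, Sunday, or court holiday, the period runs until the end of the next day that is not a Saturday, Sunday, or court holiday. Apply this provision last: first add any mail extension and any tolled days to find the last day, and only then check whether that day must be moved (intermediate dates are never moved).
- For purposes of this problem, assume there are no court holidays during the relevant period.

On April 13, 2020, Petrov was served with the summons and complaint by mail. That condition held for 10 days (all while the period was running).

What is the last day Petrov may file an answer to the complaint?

May 15, 2020

17 days after April 13, 2020 is April 30, 2020.
Service was by mail, adding 5 days: April 30, 2020 + 5 days = May 5, 2020.
Tolling adds 10 days: May 5, 2020 + 10 days = May 15, 2020.
May 15, 2020 is a Friday and not a court holiday, so no extension applies.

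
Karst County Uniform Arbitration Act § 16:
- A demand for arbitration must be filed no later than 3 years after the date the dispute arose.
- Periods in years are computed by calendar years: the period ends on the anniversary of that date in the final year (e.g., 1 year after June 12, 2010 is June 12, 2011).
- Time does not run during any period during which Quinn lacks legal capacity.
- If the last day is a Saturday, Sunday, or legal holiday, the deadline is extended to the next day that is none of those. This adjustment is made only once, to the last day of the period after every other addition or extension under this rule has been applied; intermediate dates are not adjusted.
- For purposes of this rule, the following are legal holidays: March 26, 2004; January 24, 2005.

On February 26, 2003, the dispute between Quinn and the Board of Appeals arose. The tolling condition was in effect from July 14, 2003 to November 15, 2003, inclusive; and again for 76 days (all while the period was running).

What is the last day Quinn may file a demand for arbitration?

September 15, 2006

3 years after February 26, 2003 is February 26, 2006.
From July 14, 2003 through November 15, 2003 inclusive is 125 days; tolling adds 125 days: February 26, 2006 + 125 days = July 1, 2006.
Tolling adds 76 days: July 1, 2006 + 76 days = September 15, 2006.
September 15, 2006 is a Friday and not a legal holiday, so no extension applies.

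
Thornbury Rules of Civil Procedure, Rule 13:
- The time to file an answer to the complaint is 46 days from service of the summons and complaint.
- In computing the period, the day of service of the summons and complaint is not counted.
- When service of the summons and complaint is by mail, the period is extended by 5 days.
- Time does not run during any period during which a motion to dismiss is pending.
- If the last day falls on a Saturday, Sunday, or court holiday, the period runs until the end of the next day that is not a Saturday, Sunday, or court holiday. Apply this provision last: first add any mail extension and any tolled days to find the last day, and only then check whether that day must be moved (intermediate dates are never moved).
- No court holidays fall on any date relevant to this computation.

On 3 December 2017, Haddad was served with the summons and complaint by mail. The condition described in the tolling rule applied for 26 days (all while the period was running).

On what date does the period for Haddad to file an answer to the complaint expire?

February 19, 2018

46 days after 3 December 2017 is January 18, 2018.
Service was by mail, adding 5 days: January 18, 2018 + 5 days = January 23, 2018.
Tolling adds 26 days: January 23, 2018 + 26 days = February 18, 2018.
February 18, 2018 is Sunday. The next qualifying day is February 19, 2018.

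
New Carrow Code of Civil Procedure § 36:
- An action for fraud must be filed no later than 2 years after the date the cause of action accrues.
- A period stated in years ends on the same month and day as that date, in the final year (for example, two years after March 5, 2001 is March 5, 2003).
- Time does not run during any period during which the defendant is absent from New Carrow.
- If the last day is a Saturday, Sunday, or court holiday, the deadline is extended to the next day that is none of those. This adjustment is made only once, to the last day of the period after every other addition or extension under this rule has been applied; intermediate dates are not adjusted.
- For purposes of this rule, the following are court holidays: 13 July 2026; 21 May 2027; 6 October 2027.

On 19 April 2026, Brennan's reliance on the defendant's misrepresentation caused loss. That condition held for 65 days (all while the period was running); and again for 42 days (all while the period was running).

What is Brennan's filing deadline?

2 years after 19 April 2026 is April 19, 2028.
Tolling adds 65 days: April 19, 2028 + 65 days = June 23, 2028.
Tolling adds 42 days: June 23, 2028 + 42 days = August 4, 2028.
August 4, 2028 is a Friday and not a court holiday, so no extension applies.

August 4, 2028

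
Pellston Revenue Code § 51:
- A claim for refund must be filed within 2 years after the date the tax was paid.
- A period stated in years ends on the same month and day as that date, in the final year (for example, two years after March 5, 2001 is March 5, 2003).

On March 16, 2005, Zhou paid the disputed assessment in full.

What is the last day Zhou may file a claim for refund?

March 16, 2007

2 years after March 16, 2005 is March 16, 2007.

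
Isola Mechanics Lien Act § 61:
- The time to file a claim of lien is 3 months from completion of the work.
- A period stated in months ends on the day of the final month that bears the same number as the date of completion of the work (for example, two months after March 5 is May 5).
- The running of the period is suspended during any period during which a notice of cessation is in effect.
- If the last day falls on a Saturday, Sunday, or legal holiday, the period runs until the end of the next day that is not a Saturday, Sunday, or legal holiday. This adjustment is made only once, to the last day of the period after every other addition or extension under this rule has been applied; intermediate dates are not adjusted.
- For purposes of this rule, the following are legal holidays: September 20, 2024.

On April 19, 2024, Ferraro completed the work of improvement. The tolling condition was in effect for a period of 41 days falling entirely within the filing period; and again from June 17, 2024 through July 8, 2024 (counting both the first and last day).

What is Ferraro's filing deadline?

3 months after April 19, 2024 is July 19, 2024.
Tolling adds 41 days: July 19, 2024 + 41 days = August 29, 2024.
From June 17, 2024 through July 8, 2024 inclusive is 22 days; tolling adds 22 days: August 29, 2024 + 22 days = September 20, 2024.
September 20, 2024 is a listed holiday; September 21, 2024 is Saturday; September 22, 2024 is Sunday. The next qualifying day is September 23, 2024.

September 23, 2024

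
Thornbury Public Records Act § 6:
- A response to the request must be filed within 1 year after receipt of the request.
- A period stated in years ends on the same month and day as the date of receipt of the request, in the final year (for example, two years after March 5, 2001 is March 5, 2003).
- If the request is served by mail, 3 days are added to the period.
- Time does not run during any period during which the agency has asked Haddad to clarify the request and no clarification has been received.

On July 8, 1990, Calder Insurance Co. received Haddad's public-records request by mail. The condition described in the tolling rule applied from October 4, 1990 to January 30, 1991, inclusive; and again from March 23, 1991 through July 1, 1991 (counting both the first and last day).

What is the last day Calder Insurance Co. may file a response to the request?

February 16, 1992

1 year after July 8, 1990 is July 8, 1991.
Service was by mail, adding 3 days: July 8, 1991 + 3 days = July 11, 1991.
From October 4, 1990 through January 30, 1991 inclusive is 119 days; tolling adds 119 days: July 11, 1991 + 119 days = November 7, 1991.
From March 23, 1991 through July 1, 1991 inclusive is 101 days; tolling adds 101 days: November 7, 1991 + 101 days = February 16, 1992.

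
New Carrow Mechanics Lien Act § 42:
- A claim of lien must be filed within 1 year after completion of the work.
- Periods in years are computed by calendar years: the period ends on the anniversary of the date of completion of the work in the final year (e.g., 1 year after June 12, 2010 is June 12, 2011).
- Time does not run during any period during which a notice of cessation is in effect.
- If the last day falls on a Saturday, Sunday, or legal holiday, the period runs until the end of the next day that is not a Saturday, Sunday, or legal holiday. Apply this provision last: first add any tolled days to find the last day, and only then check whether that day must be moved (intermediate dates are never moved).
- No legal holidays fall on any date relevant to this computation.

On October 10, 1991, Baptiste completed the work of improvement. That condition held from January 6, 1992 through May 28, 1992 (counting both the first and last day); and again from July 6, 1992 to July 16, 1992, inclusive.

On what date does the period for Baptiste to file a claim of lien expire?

1 year after October 10, 1991 is October 10, 1992.
From January 6, 1992 through May 28, 1992 inclusive is 144 days; tolling adds 144 days: October 10, 1992 + 144 days = March 3, 1993.
From July 6, 1992 through July 16, 1992 inclusive is 11 days; tolling adds 11 days: March 3, 1993 + 11 days = March 14, 1993.
March 14, 1993 is Sunday. The next qualifying day is March 15, 1993.

March 15, 1993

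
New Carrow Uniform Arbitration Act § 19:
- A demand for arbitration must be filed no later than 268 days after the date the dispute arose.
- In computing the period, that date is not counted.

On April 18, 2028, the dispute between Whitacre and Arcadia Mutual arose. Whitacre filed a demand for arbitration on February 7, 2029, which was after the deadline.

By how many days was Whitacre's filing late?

268 days after April 18, 2028 is January 11, 2029.
The deadline is January 11, 2029; from January 11, 2029 to February 7, 2029 is 27 days.

27 days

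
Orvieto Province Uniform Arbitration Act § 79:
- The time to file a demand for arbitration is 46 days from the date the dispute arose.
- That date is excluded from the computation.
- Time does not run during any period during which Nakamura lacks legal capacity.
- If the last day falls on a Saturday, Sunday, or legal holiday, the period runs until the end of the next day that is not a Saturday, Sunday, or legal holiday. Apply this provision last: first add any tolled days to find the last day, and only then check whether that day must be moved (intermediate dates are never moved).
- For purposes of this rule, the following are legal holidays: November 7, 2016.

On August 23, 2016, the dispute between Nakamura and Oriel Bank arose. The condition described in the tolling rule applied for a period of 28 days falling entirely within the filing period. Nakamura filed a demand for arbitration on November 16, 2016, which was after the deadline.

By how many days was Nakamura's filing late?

46 days after August 23, 2016 is October 8, 2016.
Tolling adds 28 days: October 8, 2016 + 28 days = November 5, 2016.
November 5, 2016 is Saturday; November 6, 2016 is Sunday; November 7, 2016 is a listed holiday. The next qualifying day is November 8, 2016.
The deadline is November 8, 2016; from November 8, 2016 to November 16, 2016 is 8 days.

8 days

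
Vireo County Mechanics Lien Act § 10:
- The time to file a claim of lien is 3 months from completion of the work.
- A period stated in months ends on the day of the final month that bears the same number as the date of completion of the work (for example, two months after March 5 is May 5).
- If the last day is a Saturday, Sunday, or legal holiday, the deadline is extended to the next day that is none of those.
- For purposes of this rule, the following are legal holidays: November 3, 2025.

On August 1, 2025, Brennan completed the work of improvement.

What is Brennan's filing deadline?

3 months after August 1, 2025 is November 1, 2025.
November 1, 2025 is Saturday; November 2, 2025 is Sunday; November 3, 2025 is a listed holiday. The next qualifying day is November 4, 2025.

November 4, 2025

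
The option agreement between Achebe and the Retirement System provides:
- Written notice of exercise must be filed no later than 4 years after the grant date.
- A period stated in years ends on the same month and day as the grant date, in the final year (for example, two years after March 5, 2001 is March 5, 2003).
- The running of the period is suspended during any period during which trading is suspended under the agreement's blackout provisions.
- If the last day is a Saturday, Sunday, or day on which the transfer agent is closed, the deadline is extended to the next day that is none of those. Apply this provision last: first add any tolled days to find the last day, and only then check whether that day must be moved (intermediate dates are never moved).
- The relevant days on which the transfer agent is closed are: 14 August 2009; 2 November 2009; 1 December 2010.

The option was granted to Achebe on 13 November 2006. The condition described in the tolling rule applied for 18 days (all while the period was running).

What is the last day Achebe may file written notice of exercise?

December 2, 2010

4 years after 13 November 2006 is November 13, 2010.
Tolling adds 18 days: November 13, 2010 + 18 days = December 1, 2010.
December 1, 2010 is a listed holiday. The next qualifying day is December 2, 2010.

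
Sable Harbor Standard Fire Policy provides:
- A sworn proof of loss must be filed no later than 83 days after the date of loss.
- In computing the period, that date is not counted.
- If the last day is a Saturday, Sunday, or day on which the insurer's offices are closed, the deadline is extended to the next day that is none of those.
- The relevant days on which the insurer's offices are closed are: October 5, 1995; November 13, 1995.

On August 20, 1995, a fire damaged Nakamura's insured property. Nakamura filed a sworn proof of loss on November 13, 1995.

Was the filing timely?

83 days after August 20, 1995 is November 11, 1995.
November 11, 1995 is Saturday; November 12, 1995 is Sunday; November 13, 1995 is a listed holiday. The next qualifying day is November 14, 1995.
The deadline is November 14, 1995; the filing on November 13, 1995 is on or before that date.

Yes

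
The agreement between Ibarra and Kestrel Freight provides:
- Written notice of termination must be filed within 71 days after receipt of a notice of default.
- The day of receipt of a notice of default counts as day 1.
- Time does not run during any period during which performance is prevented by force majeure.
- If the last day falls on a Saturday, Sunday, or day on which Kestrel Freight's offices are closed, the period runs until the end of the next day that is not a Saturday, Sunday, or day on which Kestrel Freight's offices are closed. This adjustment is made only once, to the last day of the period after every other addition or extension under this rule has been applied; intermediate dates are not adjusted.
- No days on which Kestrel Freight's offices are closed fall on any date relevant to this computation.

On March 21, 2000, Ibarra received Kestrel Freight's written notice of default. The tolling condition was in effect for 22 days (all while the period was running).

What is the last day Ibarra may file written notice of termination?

June 21, 2000

Counting March 21, 2000 as day 1, day 71 is May 30, 2000.
Tolling adds 22 days: May 30, 2000 + 22 days = June 21, 2000.
June 21, 2000 is a Wednesday and not a day on which Kestrel Freight's offices are closed, so no extension applies.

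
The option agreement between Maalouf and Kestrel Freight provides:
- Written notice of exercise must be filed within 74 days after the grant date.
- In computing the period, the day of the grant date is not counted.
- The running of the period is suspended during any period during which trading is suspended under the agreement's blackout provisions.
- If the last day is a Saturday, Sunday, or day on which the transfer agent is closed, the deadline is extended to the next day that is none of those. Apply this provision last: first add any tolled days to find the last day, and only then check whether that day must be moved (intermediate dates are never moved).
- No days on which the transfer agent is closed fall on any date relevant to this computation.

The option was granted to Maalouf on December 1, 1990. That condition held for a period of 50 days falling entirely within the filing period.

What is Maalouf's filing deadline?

April 4, 1991

74 days after December 1, 1990 is February 13, 1991.
Tolling adds 50 days: February 13, 1991 + 50 days = April 4, 1991.
April 4, 1991 is a Thursday and not a day on which the transfer agent is closed, so no extension applies.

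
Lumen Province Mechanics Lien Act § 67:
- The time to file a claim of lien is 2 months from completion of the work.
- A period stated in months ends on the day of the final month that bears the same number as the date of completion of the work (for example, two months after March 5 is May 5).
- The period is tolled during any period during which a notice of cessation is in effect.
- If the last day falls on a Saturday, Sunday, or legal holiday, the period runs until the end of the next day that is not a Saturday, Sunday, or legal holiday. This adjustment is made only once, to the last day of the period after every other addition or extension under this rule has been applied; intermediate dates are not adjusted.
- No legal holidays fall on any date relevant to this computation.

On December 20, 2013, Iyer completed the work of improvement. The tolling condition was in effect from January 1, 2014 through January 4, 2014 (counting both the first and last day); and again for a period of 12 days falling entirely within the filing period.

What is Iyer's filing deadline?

2 months after December 20, 2013 is February 20, 2014.
From January 1, 2014 through January 4, 2014 inclusive is 4 days; tolling adds 4 days: February 20, 2014 + 4 days = February 24, 2014.
Tolling adds 12 days: February 24, 2014 + 12 days = March 8, 2014.
March 8, 2014 is Saturday; March 9, 2014 is Sunday. The next qualifying day is March 10, 2014.

March 10, 2014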